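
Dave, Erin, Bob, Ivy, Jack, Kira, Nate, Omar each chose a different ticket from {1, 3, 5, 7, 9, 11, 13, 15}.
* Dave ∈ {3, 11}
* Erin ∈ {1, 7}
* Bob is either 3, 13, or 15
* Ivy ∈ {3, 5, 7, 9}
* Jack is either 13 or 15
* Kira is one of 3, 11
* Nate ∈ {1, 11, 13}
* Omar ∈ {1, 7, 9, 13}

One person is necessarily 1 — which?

Nate

Among the 8 variables, 5 fits only Ivy (and all 8 values in {1, 3, 5, 7, 9, 11, 13, 15} must be used), so Ivy = 5.
The 7 still-open variables draw from only 7 values {1, 3, 7, 9, 11, 13, 15}, so each is used; only Omar can be 9, hence Omar = 9.
The 6 still-open variables draw from only 6 values {1, 3, 7, 11, 13, 15}, so each is used; only Erin can be 7, hence Erin = 7.
Among the 5 still-open variables, 1 fits only Nate (and all 5 values in {1, 3, 11, 13, 15} must be used), so Nate = 1.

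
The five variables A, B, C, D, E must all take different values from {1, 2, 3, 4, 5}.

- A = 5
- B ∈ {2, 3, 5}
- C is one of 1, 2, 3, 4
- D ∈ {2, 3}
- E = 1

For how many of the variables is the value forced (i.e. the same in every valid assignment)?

3

A's domain is down to {5}, so A = 5. Remove 5 from B.
E has just one choice, so E = 1. Strike 1 from C.
The 3 still-open variables draw from only 3 values {2, 3, 4}, so each is used; only C can be 4, hence C = 4.
Determined: A=5, C=4, E=1. The other variables each still have more than one consistent value. That makes 3.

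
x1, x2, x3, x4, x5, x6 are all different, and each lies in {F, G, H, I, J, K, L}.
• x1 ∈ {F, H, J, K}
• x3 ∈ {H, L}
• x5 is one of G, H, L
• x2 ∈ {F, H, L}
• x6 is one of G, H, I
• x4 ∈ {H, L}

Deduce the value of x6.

I

The 2 variables x3 and x4 are confined to {H, L}, which locks those values in; drop them from x1, x2, x5, x6.
x2's domain is down to {F}, so x2 = F. Strike F from x1.
x5 must be G (only option left). So x6 can't be G.
So x6 = I.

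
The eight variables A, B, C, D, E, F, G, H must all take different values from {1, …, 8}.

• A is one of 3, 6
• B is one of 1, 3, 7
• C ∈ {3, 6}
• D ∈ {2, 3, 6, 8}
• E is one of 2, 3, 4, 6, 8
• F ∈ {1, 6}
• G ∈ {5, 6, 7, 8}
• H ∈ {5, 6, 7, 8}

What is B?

7

The 8 variables together cover exactly {1, 2, 3, 4, 5, 6, 7, 8} — 8 values for 8 variables — and 4 appears only in E's list, so E = 4.
The 7 still-open variables together cover exactly {1, 2, 3, 5, 6, 7, 8} — 7 values for 7 variables — and 2 appears only in D's list, so D = 2.
A and C between them cover only {3, 6} — a naked pair. Remove those values from B, F, G, H.
F must be 1 (only option left). So B can't be 1.
So B = 7.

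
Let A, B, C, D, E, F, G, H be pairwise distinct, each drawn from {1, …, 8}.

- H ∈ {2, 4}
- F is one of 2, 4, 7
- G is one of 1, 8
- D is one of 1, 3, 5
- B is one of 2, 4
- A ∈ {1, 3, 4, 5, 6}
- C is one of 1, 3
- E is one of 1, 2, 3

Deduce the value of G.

8

The 8 variables together cover exactly {1, 2, 3, 4, 5, 6, 7, 8} — 8 values for 8 variables — and 6 appears only in A's list, so A = 6.
The 7 still-open variables draw from only 7 values {1, 2, 3, 4, 5, 7, 8}, so each is used; only D can be 5, hence D = 5.
Among the 6 still-open variables, 7 fits only F (and all 6 values in {1, 2, 3, 4, 7, 8} must be used), so F = 7.
The 5 still-open variables together cover exactly {1, 2, 3, 4, 8} — 5 values for 5 variables — and 8 appears only in G's list, so G = 8.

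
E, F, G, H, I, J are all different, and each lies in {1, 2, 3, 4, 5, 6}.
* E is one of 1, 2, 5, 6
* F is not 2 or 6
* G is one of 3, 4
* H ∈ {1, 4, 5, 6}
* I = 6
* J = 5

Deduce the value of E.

2

I's domain is down to {6}, so I = 6. So E, H can't be 6.
J's domain is down to {5}, so J = 5. So E, F, H can't be 5.
The 4 still-open variables together cover exactly {1, 2, 3, 4} — 4 values for 4 variables — and 2 appears only in E's list, so E = 2.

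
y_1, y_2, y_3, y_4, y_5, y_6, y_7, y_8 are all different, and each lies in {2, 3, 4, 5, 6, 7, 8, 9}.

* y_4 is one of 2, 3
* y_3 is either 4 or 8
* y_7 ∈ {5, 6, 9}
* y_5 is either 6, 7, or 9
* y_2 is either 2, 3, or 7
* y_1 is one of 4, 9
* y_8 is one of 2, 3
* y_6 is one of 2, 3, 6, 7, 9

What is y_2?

The 8 variables draw from only 8 values {2, 3, 4, 5, 6, 7, 8, 9}, so each is used; only y_7 can be 5, hence y_7 = 5.
The 7 still-open variables draw from only 7 values {2, 3, 4, 6, 7, 8, 9}, so each is used; only y_3 can be 8, hence y_3 = 8.
Among the 6 still-open variables, 4 fits only y_1 (and all 6 values in {2, 3, 4, 6, 7, 9} must be used), so y_1 = 4.
y_4 and y_8 share exactly the 2 values {2, 3}; by pigeonhole those values go to them, so strike 2, 3 from y_2, y_6.
So y_2 = 7.

7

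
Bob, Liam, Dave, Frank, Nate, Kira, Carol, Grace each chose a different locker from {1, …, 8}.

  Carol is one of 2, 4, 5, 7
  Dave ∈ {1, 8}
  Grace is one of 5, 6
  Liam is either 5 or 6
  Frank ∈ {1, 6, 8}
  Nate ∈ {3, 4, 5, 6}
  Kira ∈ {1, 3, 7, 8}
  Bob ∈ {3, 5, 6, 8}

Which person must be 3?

Bob

The 8 variables together cover exactly {1, 2, 3, 4, 5, 6, 7, 8} — 8 values for 8 variables — and 2 appears only in Carol's list, so Carol = 2.
The 7 still-open variables together cover exactly {1, 3, 4, 5, 6, 7, 8} — 7 values for 7 variables — and 4 appears only in Nate's list, so Nate = 4.
The 6 still-open variables together cover exactly {1, 3, 5, 6, 7, 8} — 6 values for 6 variables — and 7 appears only in Kira's list, so Kira = 7.
The 5 still-open variables draw from only 5 values {1, 3, 5, 6, 8}, so each is used; only Bob can be 3, hence Bob = 3.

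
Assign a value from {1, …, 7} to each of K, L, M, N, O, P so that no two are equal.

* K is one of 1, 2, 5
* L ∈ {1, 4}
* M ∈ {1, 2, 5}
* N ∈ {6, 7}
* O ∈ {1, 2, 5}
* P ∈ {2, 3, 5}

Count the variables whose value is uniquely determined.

2

K, M, O share exactly the 3 values {1, 2, 5}; by pigeonhole those values go to them, so strike 1, 2, 5 from L, P.
That leaves L = 4.
P has just one choice, so P = 3.
Determined: L=4, P=3. The other variables each still have more than one consistent value. That makes 2.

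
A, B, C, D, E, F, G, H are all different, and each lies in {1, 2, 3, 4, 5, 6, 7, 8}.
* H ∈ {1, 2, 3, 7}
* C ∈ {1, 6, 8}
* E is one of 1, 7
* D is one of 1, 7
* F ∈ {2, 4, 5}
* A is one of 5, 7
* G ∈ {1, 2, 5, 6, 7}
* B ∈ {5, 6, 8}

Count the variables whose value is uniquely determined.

4

The 8 variables together cover exactly {1, 2, 3, 4, 5, 6, 7, 8} — 8 values for 8 variables — and 3 appears only in H's list, so H = 3.
The 7 still-open variables draw from only 7 values {1, 2, 4, 5, 6, 7, 8}, so each is used; only F can be 4, hence F = 4.
The 6 still-open variables together cover exactly {1, 2, 5, 6, 7, 8} — 6 values for 6 variables — and 2 appears only in G's list, so G = 2.
D and E share exactly the 2 values {1, 7}; by pigeonhole those values go to them, so strike 1, 7 from A, C.
A must be 5 (only option left). So B can't be 5.
Determined: A=5, F=4, G=2, H=3. The other variables each still have more than one consistent value. That makes 4.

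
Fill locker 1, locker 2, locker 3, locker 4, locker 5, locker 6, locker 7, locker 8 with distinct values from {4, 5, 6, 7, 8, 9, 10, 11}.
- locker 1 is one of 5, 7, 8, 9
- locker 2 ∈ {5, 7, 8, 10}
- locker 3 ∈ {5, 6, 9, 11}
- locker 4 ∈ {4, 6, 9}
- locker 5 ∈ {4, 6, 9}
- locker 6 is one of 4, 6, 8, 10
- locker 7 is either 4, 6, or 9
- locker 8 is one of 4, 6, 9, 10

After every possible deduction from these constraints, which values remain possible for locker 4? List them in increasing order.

The 8 variables together cover exactly {4, 5, 6, 7, 8, 9, 10, 11} — 8 values for 8 variables — and 11 appears only in locker 3's list, so locker 3 = 11.
The 3 variables locker 4, locker 5, locker 7 are confined to {4, 6, 9}, which locks those values in; drop them from locker 1, locker 6, locker 8.
locker 8's domain is down to {10}, so locker 8 = 10. Remove 10 from locker 2, locker 6.
locker 6 has just one choice, so locker 6 = 8. Eliminate 8 elsewhere: locker 1, locker 2.
No further eliminations apply; locker 4 can still be any of 4, 6, 9.

4, 6, 9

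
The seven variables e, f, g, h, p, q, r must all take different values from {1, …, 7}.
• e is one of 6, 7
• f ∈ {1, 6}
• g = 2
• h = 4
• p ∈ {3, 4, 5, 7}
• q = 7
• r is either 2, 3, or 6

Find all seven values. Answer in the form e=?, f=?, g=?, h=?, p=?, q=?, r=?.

e=6, f=1, g=2, h=4, p=5, q=7, r=3

g's domain is down to {2}, so g = 2. Eliminate 2 elsewhere: r.
h has just one choice, so h = 4. Eliminate 4 elsewhere: p.
q's domain is down to {7}, so q = 7. So e, p can't be 7.
That leaves e = 6. Strike 6 from f, r.
That leaves f = 1.
r's domain is down to {3}, so r = 3. Eliminate 3 elsewhere: p.
p must be 5 (only option left).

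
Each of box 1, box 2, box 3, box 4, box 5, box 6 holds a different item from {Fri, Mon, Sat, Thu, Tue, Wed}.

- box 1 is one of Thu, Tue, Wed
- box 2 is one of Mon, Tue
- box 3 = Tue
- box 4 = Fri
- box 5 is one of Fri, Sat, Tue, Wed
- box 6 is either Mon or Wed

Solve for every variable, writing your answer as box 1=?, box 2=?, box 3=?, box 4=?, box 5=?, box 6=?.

box 3 must be Tue (only option left). Strike Tue from box 1, box 2, box 5.
box 4's domain is down to {Fri}, so box 4 = Fri. So box 5 can't be Fri.
box 2's domain is down to {Mon}, so box 2 = Mon. Remove Mon from box 6.
That leaves box 6 = Wed. Strike Wed from box 1, box 5.
box 1's domain is down to {Thu}, so box 1 = Thu.
box 5 must be Sat (only option left).

box 1=Thu, box 2=Mon, box 3=Tue, box 4=Fri, box 5=Sat, box 6=Wed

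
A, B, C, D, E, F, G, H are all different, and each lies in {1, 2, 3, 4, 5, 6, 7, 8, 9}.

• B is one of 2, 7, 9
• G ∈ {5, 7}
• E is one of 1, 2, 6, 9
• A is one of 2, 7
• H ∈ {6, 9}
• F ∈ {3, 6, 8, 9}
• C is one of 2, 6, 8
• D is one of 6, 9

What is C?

Among the 8 variables, 1 fits only E (and all 8 values in {1, 2, 3, 5, 6, 7, 8, 9} must be used), so E = 1.
Among the 7 still-open variables, 3 fits only F (and all 7 values in {2, 3, 5, 6, 7, 8, 9} must be used), so F = 3.
The 6 still-open variables draw from only 6 values {2, 5, 6, 7, 8, 9}, so each is used; only G can be 5, hence G = 5.
The 5 still-open variables together cover exactly {2, 6, 7, 8, 9} — 5 values for 5 variables — and 8 appears only in C's list, so C = 8.

8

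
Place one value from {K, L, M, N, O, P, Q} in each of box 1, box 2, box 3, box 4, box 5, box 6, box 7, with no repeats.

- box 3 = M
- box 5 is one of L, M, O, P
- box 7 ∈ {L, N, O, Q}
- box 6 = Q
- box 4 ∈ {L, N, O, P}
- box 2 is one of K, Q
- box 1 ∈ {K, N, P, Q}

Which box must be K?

box 2

box 3's domain is down to {M}, so box 3 = M. Strike M from box 5.
box 6 has just one choice, so box 6 = Q. Eliminate Q elsewhere: box 1, box 2, box 7.
So K goes to box 2.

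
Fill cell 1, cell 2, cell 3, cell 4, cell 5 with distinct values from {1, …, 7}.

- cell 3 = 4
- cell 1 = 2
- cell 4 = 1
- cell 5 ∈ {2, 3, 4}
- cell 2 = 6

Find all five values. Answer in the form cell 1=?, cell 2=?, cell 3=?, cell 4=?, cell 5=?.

cell 1's domain is down to {2}, so cell 1 = 2. Eliminate 2 elsewhere: cell 5.
cell 2 has just one choice, so cell 2 = 6.
cell 3 has just one choice, so cell 3 = 4. Eliminate 4 elsewhere: cell 5.
cell 4 has just one choice, so cell 4 = 1.
cell 5 has just one choice, so cell 5 = 3.

cell 1=2, cell 2=6, cell 3=4, cell 4=1, cell 5=3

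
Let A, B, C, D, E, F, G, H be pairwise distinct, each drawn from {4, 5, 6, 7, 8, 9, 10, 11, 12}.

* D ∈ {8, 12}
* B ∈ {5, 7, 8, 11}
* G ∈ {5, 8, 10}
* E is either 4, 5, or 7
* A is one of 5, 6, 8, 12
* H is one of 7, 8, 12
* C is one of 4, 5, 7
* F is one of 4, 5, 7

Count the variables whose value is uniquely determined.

3

Among the 8 variables, 6 fits only A (and all 8 values in {4, 5, 6, 7, 8, 10, 11, 12} must be used), so A = 6.
Among the 7 still-open variables, 10 fits only G (and all 7 values in {4, 5, 7, 8, 10, 11, 12} must be used), so G = 10.
The 6 still-open variables together cover exactly {4, 5, 7, 8, 11, 12} — 6 values for 6 variables — and 11 appears only in B's list, so B = 11.
C, E, F share exactly the 3 values {4, 5, 7}; by pigeonhole those values go to them, so strike 4, 5, 7 from H.
Determined: A=6, B=11, G=10. The other variables each still have more than one consistent value. That makes 3.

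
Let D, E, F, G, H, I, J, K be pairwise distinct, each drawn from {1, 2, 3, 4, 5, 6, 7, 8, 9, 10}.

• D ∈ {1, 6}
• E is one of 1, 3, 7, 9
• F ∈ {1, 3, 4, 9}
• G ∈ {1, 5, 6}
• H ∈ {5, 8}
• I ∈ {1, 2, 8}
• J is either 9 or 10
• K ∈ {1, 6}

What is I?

D and K share exactly the 2 values {1, 6}; by pigeonhole those values go to them, so strike 1, 6 from E, F, G, I.
G's domain is down to {5}, so G = 5. Strike 5 from H.
That leaves H = 8. So I can't be 8.
So I = 2.

2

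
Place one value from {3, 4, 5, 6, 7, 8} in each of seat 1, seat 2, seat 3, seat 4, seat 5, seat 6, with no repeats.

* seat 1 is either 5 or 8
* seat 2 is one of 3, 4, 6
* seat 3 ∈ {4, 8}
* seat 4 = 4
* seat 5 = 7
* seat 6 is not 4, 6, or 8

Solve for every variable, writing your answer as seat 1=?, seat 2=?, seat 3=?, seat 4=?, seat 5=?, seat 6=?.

seat 1=5, seat 2=6, seat 3=8, seat 4=4, seat 5=7, seat 6=3

seat 4's domain is down to {4}, so seat 4 = 4. So seat 2, seat 3 can't be 4.
seat 5 must be 7 (only option left). So seat 6 can't be 7.
seat 3 has just one choice, so seat 3 = 8. Remove 8 from seat 1.
seat 1's domain is down to {5}, so seat 1 = 5. Remove 5 from seat 6.
seat 6 has just one choice, so seat 6 = 3. Strike 3 from seat 2.
seat 2 has just one choice, so seat 2 = 6.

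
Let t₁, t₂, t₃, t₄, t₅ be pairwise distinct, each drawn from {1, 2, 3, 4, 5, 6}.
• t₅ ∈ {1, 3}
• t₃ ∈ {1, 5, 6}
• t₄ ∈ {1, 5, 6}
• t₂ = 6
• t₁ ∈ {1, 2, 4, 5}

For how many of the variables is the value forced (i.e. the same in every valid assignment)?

2

t₂ has just one choice, so t₂ = 6. So t₃, t₄ can't be 6.
t₃ and t₄ between them cover only {1, 5} — a naked pair. Remove those values from t₁, t₅.
t₅ must be 3 (only option left).
Determined: t₂=6, t₅=3. The other variables each still have more than one consistent value. That makes 2.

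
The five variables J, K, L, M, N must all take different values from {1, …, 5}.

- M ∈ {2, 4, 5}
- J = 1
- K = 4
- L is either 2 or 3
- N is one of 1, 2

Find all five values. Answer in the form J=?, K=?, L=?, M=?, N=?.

J=1, K=4, L=3, M=5, N=2

J's domain is down to {1}, so J = 1. Eliminate 1 elsewhere: N.
K has just one choice, so K = 4. So M can't be 4.
N must be 2 (only option left). Strike 2 from L, M.
That leaves L = 3.
M's domain is down to {5}, so M = 5.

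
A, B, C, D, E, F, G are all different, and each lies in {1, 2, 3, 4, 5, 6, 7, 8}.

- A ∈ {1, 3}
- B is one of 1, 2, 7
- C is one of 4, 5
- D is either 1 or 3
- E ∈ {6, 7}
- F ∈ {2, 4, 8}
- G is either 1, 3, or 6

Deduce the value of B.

2

The 2 variables A and D are confined to {1, 3}, which locks those values in; drop them from B, G.
That leaves G = 6. So E can't be 6.
E's domain is down to {7}, so E = 7. Eliminate 7 elsewhere: B.
So B = 2.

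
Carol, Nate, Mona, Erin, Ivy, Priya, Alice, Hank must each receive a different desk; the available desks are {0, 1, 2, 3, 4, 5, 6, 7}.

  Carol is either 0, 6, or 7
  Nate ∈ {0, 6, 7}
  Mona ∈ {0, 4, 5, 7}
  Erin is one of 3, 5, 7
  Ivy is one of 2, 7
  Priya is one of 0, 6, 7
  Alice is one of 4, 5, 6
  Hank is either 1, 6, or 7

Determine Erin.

The 8 variables draw from only 8 values {0, 1, 2, 3, 4, 5, 6, 7}, so each is used; only Hank can be 1, hence Hank = 1.
The 7 still-open variables draw from only 7 values {0, 2, 3, 4, 5, 6, 7}, so each is used; only Ivy can be 2, hence Ivy = 2.
The 6 still-open variables draw from only 6 values {0, 3, 4, 5, 6, 7}, so each is used; only Erin can be 3, hence Erin = 3.

3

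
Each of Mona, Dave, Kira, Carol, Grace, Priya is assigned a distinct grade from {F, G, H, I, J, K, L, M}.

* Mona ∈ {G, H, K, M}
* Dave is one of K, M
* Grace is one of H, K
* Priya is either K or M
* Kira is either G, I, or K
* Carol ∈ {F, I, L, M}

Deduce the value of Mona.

The 2 variables Dave and Priya are confined to {K, M}, which locks those values in; drop them from Mona, Kira, Carol, Grace.
That leaves Grace = H. Remove H from Mona.
So Mona = G.

G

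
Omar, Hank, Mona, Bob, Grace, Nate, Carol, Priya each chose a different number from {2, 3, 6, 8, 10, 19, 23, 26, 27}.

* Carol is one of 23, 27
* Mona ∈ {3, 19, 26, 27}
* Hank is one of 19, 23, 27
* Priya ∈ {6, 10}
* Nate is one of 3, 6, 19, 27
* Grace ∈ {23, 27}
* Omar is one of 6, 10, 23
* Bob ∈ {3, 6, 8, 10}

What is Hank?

Among the 8 variables, 8 fits only Bob (and all 8 values in {3, 6, 8, 10, 19, 23, 26, 27} must be used), so Bob = 8.
The 7 still-open variables draw from only 7 values {3, 6, 10, 19, 23, 26, 27}, so each is used; only Mona can be 26, hence Mona = 26.
The 6 still-open variables draw from only 6 values {3, 6, 10, 19, 23, 27}, so each is used; only Nate can be 3, hence Nate = 3.
The 5 still-open variables draw from only 5 values {6, 10, 19, 23, 27}, so each is used; only Hank can be 19, hence Hank = 19.

19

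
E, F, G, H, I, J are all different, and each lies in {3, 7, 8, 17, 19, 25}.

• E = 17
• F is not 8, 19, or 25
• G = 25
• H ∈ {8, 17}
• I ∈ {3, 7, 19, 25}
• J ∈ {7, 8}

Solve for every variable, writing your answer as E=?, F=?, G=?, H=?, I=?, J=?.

E=17, F=3, G=25, H=8, I=19, J=7

E's domain is down to {17}, so E = 17. Remove 17 from F, H.
G must be 25 (only option left). So I can't be 25.
That leaves H = 8. So J can't be 8.
That leaves J = 7. So F, I can't be 7.
F has just one choice, so F = 3. Strike 3 from I.
That leaves I = 19.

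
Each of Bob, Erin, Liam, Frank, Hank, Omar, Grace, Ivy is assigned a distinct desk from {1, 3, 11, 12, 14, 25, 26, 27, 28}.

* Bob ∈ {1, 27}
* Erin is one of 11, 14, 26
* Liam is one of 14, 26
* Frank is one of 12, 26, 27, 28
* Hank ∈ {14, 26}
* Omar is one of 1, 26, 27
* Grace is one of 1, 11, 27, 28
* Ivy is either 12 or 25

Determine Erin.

The 8 variables together cover exactly {1, 11, 12, 14, 25, 26, 27, 28} — 8 values for 8 variables — and 25 appears only in Ivy's list, so Ivy = 25.
The 7 still-open variables together cover exactly {1, 11, 12, 14, 26, 27, 28} — 7 values for 7 variables — and 12 appears only in Frank's list, so Frank = 12.
Among the 6 still-open variables, 28 fits only Grace (and all 6 values in {1, 11, 14, 26, 27, 28} must be used), so Grace = 28.
The 5 still-open variables together cover exactly {1, 11, 14, 26, 27} — 5 values for 5 variables — and 11 appears only in Erin's list, so Erin = 11.

11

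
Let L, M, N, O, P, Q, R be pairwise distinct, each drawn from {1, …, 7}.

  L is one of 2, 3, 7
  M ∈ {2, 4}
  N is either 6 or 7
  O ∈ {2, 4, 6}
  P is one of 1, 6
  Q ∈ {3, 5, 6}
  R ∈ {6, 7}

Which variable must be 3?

Among the 7 variables, 1 fits only P (and all 7 values in {1, 2, 3, 4, 5, 6, 7} must be used), so P = 1.
The 6 still-open variables together cover exactly {2, 3, 4, 5, 6, 7} — 6 values for 6 variables — and 5 appears only in Q's list, so Q = 5.
Among the 5 still-open variables, 3 fits only L (and all 5 values in {2, 3, 4, 6, 7} must be used), so L = 3.

L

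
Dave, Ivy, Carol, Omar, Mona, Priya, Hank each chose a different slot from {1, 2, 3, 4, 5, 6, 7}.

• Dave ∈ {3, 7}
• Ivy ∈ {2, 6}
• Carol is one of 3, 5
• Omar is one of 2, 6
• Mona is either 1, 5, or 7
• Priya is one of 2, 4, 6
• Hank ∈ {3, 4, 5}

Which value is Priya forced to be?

The 7 variables together cover exactly {1, 2, 3, 4, 5, 6, 7} — 7 values for 7 variables — and 1 appears only in Mona's list, so Mona = 1.
The 6 still-open variables together cover exactly {2, 3, 4, 5, 6, 7} — 6 values for 6 variables — and 7 appears only in Dave's list, so Dave = 7.
Ivy and Omar share exactly the 2 values {2, 6}; by pigeonhole those values go to them, so strike 2, 6 from Priya.
So Priya = 4.

4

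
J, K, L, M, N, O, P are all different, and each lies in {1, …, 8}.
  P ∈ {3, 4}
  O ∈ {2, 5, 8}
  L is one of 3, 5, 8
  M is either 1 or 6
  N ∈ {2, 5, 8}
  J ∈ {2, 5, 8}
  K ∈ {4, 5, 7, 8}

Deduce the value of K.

7

J, N, O between them cover only {2, 5, 8} — a naked triple. Remove those values from K, L.
L must be 3 (only option left). Eliminate 3 elsewhere: P.
P must be 4 (only option left). Strike 4 from K.
So K = 7.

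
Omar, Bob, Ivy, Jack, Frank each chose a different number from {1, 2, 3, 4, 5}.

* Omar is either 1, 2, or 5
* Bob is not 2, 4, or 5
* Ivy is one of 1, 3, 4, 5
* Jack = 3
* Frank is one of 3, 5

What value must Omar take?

Jack must be 3 (only option left). Remove 3 from Bob, Ivy, Frank.
Frank must be 5 (only option left). Strike 5 from Omar, Ivy.
Bob has just one choice, so Bob = 1. So Omar, Ivy can't be 1.
So Omar = 2.

2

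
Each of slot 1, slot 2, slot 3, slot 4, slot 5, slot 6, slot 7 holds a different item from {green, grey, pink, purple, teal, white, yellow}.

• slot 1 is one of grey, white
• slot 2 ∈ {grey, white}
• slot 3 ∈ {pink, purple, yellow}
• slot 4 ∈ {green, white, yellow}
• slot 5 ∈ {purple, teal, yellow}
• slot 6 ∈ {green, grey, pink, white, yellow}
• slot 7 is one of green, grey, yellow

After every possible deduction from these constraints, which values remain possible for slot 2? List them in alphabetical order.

The 7 variables together cover exactly {green, grey, pink, purple, teal, white, yellow} — 7 values for 7 variables — and teal appears only in slot 5's list, so slot 5 = teal.
The 6 still-open variables together cover exactly {green, grey, pink, purple, white, yellow} — 6 values for 6 variables — and purple appears only in slot 3's list, so slot 3 = purple.
The 5 still-open variables draw from only 5 values {green, grey, pink, white, yellow}, so each is used; only slot 6 can be pink, hence slot 6 = pink.
slot 1 and slot 2 between them cover only {grey, white} — a naked pair. Remove those values from slot 4, slot 7.
No further eliminations apply; slot 2 can still be any of grey, white.

grey, white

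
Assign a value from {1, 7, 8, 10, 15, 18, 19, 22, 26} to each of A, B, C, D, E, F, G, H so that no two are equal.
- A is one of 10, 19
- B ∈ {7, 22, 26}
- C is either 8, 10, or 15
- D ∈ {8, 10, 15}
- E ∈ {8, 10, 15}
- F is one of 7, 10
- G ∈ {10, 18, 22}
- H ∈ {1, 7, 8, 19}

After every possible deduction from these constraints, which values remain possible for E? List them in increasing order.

8, 10, 15

The 3 variables C, D, E are confined to {8, 10, 15}, which locks those values in; drop them from A, F, G, H.
A's domain is down to {19}, so A = 19. Eliminate 19 elsewhere: H.
F has just one choice, so F = 7. Eliminate 7 elsewhere: B, H.
That leaves H = 1.
No further eliminations apply; E can still be any of 8, 10, 15.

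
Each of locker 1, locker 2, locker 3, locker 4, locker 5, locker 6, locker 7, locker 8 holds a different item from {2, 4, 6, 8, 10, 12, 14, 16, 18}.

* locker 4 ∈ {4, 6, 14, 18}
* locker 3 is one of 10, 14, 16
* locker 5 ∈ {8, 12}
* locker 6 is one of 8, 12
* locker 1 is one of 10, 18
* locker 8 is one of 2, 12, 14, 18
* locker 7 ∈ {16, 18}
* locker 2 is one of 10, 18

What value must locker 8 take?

2

locker 1 and locker 2 between them cover only {10, 18} — a naked pair. Remove those values from locker 3, locker 4, locker 7, locker 8.
locker 7 must be 16 (only option left). Strike 16 from locker 3.
That leaves locker 3 = 14. Remove 14 from locker 4, locker 8.
locker 5 and locker 6 between them cover only {8, 12} — a naked pair. Remove those values from locker 8.
So locker 8 = 2.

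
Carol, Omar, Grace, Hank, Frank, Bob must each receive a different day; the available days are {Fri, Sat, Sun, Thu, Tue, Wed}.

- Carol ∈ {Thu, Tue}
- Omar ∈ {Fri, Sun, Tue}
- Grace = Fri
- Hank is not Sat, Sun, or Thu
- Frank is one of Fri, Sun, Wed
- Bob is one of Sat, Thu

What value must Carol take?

Grace has just one choice, so Grace = Fri. Eliminate Fri elsewhere: Omar, Hank, Frank.
The 5 still-open variables draw from only 5 values {Sat, Sun, Thu, Tue, Wed}, so each is used; only Bob can be Sat, hence Bob = Sat.
The 4 still-open variables together cover exactly {Sun, Thu, Tue, Wed} — 4 values for 4 variables — and Thu appears only in Carol's list, so Carol = Thu.

Thu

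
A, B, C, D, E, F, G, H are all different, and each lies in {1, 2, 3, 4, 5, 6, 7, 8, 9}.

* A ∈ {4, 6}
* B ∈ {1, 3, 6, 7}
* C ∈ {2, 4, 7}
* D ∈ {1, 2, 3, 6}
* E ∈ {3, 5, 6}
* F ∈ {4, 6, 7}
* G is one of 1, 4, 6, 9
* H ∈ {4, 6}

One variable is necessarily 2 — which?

C

Among the 8 variables, 5 fits only E (and all 8 values in {1, 2, 3, 4, 5, 6, 7, 9} must be used), so E = 5.
The 7 still-open variables together cover exactly {1, 2, 3, 4, 6, 7, 9} — 7 values for 7 variables — and 9 appears only in G's list, so G = 9.
The 2 variables A and H are confined to {4, 6}, which locks those values in; drop them from B, C, D, F.
F must be 7 (only option left). Eliminate 7 elsewhere: B, C.
So 2 goes to C.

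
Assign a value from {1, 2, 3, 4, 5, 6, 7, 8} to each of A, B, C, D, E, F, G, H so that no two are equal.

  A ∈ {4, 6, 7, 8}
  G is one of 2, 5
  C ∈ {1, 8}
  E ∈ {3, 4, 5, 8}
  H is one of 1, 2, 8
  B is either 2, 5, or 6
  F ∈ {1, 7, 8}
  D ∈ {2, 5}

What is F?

The 8 variables draw from only 8 values {1, 2, 3, 4, 5, 6, 7, 8}, so each is used; only E can be 3, hence E = 3.
Among the 7 still-open variables, 4 fits only A (and all 7 values in {1, 2, 4, 5, 6, 7, 8} must be used), so A = 4.
Among the 6 still-open variables, 6 fits only B (and all 6 values in {1, 2, 5, 6, 7, 8} must be used), so B = 6.
Among the 5 still-open variables, 7 fits only F (and all 5 values in {1, 2, 5, 7, 8} must be used), so F = 7.

7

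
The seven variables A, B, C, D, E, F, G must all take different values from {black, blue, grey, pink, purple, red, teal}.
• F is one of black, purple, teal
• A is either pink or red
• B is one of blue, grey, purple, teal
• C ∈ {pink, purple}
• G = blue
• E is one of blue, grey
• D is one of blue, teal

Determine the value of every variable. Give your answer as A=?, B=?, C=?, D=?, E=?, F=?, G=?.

A=red, B=purple, C=pink, D=teal, E=grey, F=black, G=blue

G must be blue (only option left). Strike blue from B, D, E.
That leaves D = teal. So B, F can't be teal.
E has just one choice, so E = grey. Remove grey from B.
B's domain is down to {purple}, so B = purple. Remove purple from C, F.
C must be pink (only option left). So A can't be pink.
F has just one choice, so F = black.
A's domain is down to {red}, so A = red.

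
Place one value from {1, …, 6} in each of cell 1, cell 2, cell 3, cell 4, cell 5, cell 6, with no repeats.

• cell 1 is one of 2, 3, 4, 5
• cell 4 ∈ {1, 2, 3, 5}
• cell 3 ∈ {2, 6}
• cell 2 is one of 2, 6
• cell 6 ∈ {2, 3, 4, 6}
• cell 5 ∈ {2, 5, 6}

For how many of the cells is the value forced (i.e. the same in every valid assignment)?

Among the 6 variables, 1 fits only cell 4 (and all 6 values in {1, 2, 3, 4, 5, 6} must be used), so cell 4 = 1.
cell 2 and cell 3 share exactly the 2 values {2, 6}; by pigeonhole those values go to them, so strike 2, 6 from cell 1, cell 5, cell 6.
That leaves cell 5 = 5. Remove 5 from cell 1.
Determined: cell 4=1, cell 5=5. The other cells each still have more than one consistent value. That makes 2.

2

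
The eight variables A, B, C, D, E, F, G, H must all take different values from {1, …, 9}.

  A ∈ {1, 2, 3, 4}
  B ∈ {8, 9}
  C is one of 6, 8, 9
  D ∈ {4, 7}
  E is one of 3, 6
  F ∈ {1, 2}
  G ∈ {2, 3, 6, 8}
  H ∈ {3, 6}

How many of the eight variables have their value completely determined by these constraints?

Among the 8 variables, 7 fits only D (and all 8 values in {1, 2, 3, 4, 6, 7, 8, 9} must be used), so D = 7.
The 7 still-open variables together cover exactly {1, 2, 3, 4, 6, 8, 9} — 7 values for 7 variables — and 4 appears only in A's list, so A = 4.
The 6 still-open variables draw from only 6 values {1, 2, 3, 6, 8, 9}, so each is used; only F can be 1, hence F = 1.
Among the 5 still-open variables, 2 fits only G (and all 5 values in {2, 3, 6, 8, 9} must be used), so G = 2.
E and H share exactly the 2 values {3, 6}; by pigeonhole those values go to them, so strike 3, 6 from C.
Determined: A=4, D=7, F=1, G=2. The other variables each still have more than one consistent value. That makes 4.

4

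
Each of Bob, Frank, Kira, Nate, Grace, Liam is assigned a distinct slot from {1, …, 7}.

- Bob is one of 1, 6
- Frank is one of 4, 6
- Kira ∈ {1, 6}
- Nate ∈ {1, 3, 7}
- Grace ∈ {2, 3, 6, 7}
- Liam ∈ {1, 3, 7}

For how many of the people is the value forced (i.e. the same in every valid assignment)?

2

The 6 variables draw from only 6 values {1, 2, 3, 4, 6, 7}, so each is used; only Grace can be 2, hence Grace = 2.
The 5 still-open variables together cover exactly {1, 3, 4, 6, 7} — 5 values for 5 variables — and 4 appears only in Frank's list, so Frank = 4.
Bob and Kira share exactly the 2 values {1, 6}; by pigeonhole those values go to them, so strike 1, 6 from Nate, Liam.
Determined: Frank=4, Grace=2. The other people each still have more than one consistent value. That makes 2.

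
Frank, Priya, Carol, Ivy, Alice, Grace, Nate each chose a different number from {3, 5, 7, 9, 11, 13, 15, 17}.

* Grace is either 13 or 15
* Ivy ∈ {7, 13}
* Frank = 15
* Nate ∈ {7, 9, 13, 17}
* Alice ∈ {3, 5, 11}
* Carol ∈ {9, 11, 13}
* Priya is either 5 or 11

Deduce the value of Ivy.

Frank's domain is down to {15}, so Frank = 15. Remove 15 from Grace.
Grace must be 13 (only option left). Eliminate 13 elsewhere: Carol, Ivy, Nate.
So Ivy = 7.

7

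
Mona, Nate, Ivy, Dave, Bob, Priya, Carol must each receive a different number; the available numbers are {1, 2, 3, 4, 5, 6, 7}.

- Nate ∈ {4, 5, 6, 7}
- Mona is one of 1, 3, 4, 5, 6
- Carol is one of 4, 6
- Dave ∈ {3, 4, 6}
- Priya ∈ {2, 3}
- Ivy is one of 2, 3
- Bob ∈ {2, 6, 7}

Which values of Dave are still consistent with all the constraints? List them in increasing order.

4, 6

The 7 variables together cover exactly {1, 2, 3, 4, 5, 6, 7} — 7 values for 7 variables — and 1 appears only in Mona's list, so Mona = 1.
Among the 6 still-open variables, 5 fits only Nate (and all 6 values in {2, 3, 4, 5, 6, 7} must be used), so Nate = 5.
The 5 still-open variables draw from only 5 values {2, 3, 4, 6, 7}, so each is used; only Bob can be 7, hence Bob = 7.
The 2 variables Ivy and Priya are confined to {2, 3}, which locks those values in; drop them from Dave.
No further eliminations apply; Dave can still be any of 4, 6.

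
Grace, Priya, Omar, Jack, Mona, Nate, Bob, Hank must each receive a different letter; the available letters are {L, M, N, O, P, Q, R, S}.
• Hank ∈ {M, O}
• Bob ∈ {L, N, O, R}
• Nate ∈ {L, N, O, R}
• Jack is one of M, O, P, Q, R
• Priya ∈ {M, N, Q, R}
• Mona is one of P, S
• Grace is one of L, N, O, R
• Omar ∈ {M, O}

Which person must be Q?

The 8 variables together cover exactly {L, M, N, O, P, Q, R, S} — 8 values for 8 variables — and S appears only in Mona's list, so Mona = S.
Among the 7 still-open variables, P fits only Jack (and all 7 values in {L, M, N, O, P, Q, R} must be used), so Jack = P.
The 6 still-open variables draw from only 6 values {L, M, N, O, Q, R}, so each is used; only Priya can be Q, hence Priya = Q.

Priya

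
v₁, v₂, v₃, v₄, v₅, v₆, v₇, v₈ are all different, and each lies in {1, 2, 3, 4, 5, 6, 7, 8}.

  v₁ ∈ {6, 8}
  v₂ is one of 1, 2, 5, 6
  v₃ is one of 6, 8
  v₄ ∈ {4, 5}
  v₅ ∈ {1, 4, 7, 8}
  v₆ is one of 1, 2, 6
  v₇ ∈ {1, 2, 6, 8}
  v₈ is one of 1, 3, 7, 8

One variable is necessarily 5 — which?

The 8 variables draw from only 8 values {1, 2, 3, 4, 5, 6, 7, 8}, so each is used; only v₈ can be 3, hence v₈ = 3.
Among the 7 still-open variables, 7 fits only v₅ (and all 7 values in {1, 2, 4, 5, 6, 7, 8} must be used), so v₅ = 7.
The 6 still-open variables together cover exactly {1, 2, 4, 5, 6, 8} — 6 values for 6 variables — and 4 appears only in v₄'s list, so v₄ = 4.
The 5 still-open variables together cover exactly {1, 2, 5, 6, 8} — 5 values for 5 variables — and 5 appears only in v₂'s list, so v₂ = 5.

v₂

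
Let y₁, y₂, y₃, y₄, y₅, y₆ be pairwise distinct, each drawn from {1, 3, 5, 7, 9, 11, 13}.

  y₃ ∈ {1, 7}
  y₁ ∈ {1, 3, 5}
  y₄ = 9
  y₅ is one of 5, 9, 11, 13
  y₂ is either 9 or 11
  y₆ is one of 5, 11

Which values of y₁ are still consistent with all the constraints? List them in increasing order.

y₄ must be 9 (only option left). Remove 9 from y₂, y₅.
y₂ must be 11 (only option left). So y₅, y₆ can't be 11.
That leaves y₆ = 5. Strike 5 from y₁, y₅.
y₅ has just one choice, so y₅ = 13.
No further eliminations apply; y₁ can still be any of 1, 3.

1, 3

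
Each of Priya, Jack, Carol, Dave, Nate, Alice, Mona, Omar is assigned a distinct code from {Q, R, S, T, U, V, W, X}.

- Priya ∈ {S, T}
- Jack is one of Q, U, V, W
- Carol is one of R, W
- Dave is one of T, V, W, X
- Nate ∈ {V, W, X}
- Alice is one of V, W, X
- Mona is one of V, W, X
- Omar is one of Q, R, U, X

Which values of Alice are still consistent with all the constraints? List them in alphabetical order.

Among the 8 variables, S fits only Priya (and all 8 values in {Q, R, S, T, U, V, W, X} must be used), so Priya = S.
Among the 7 still-open variables, T fits only Dave (and all 7 values in {Q, R, T, U, V, W, X} must be used), so Dave = T.
Nate, Alice, Mona between them cover only {V, W, X} — a naked triple. Remove those values from Jack, Carol, Omar.
Carol must be R (only option left). So Omar can't be R.
No further eliminations apply; Alice can still be any of V, W, X.

V, W, X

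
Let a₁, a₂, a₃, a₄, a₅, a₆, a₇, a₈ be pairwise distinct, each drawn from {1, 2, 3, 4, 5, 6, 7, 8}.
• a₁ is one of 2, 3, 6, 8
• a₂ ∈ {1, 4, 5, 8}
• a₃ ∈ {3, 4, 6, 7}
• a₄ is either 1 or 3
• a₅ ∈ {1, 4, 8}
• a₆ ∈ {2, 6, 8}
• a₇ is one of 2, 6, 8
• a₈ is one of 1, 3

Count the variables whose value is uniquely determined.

3

The 8 variables together cover exactly {1, 2, 3, 4, 5, 6, 7, 8} — 8 values for 8 variables — and 5 appears only in a₂'s list, so a₂ = 5.
The 7 still-open variables draw from only 7 values {1, 2, 3, 4, 6, 7, 8}, so each is used; only a₃ can be 7, hence a₃ = 7.
Among the 6 still-open variables, 4 fits only a₅ (and all 6 values in {1, 2, 3, 4, 6, 8} must be used), so a₅ = 4.
The 2 variables a₄ and a₈ are confined to {1, 3}, which locks those values in; drop them from a₁.
Determined: a₂=5, a₃=7, a₅=4. The other variables each still have more than one consistent value. That makes 3.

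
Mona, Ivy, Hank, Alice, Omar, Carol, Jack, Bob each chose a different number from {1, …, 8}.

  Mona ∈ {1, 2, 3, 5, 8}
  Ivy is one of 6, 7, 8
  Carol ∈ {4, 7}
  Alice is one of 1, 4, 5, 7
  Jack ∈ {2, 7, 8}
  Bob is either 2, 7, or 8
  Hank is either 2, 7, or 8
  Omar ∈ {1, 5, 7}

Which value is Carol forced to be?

4

Among the 8 variables, 3 fits only Mona (and all 8 values in {1, 2, 3, 4, 5, 6, 7, 8} must be used), so Mona = 3.
The 7 still-open variables draw from only 7 values {1, 2, 4, 5, 6, 7, 8}, so each is used; only Ivy can be 6, hence Ivy = 6.
Hank, Jack, Bob share exactly the 3 values {2, 7, 8}; by pigeonhole those values go to them, so strike 2, 7, 8 from Alice, Omar, Carol.
So Carol = 4.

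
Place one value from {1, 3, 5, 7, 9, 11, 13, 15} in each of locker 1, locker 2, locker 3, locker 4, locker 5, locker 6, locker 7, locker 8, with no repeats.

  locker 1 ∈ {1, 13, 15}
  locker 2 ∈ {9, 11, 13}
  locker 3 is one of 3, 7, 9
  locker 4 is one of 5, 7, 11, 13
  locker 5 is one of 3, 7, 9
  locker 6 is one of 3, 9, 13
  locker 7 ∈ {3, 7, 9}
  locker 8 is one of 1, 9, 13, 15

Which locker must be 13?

Among the 8 variables, 5 fits only locker 4 (and all 8 values in {1, 3, 5, 7, 9, 11, 13, 15} must be used), so locker 4 = 5.
The 7 still-open variables draw from only 7 values {1, 3, 7, 9, 11, 13, 15}, so each is used; only locker 2 can be 11, hence locker 2 = 11.
locker 3, locker 5, locker 7 share exactly the 3 values {3, 7, 9}; by pigeonhole those values go to them, so strike 3, 7, 9 from locker 6, locker 8.
So 13 goes to locker 6.

locker 6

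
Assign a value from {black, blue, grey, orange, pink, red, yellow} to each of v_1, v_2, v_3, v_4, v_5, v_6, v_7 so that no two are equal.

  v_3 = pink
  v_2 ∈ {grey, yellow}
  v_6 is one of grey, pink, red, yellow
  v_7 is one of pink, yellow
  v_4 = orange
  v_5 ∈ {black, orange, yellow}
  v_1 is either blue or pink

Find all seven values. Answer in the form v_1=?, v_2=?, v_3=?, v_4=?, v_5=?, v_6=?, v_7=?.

v_1=blue, v_2=grey, v_3=pink, v_4=orange, v_5=black, v_6=red, v_7=yellow

v_3 must be pink (only option left). Remove pink from v_1, v_6, v_7.
v_4 must be orange (only option left). So v_5 can't be orange.
v_7 must be yellow (only option left). Eliminate yellow elsewhere: v_2, v_5, v_6.
That leaves v_1 = blue.
v_2 must be grey (only option left). Remove grey from v_6.
v_5 has just one choice, so v_5 = black.
That leaves v_6 = red.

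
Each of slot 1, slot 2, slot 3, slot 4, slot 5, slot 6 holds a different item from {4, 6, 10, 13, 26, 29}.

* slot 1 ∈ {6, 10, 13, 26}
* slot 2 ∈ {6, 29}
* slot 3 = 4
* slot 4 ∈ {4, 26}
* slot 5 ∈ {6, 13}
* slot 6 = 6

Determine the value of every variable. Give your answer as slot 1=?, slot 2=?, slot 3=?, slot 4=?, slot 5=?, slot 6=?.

slot 1=10, slot 2=29, slot 3=4, slot 4=26, slot 5=13, slot 6=6

slot 3 must be 4 (only option left). Eliminate 4 elsewhere: slot 4.
slot 4 has just one choice, so slot 4 = 26. Eliminate 26 elsewhere: slot 1.
slot 6's domain is down to {6}, so slot 6 = 6. Strike 6 from slot 1, slot 2, slot 5.
That leaves slot 2 = 29.
slot 5 must be 13 (only option left). Remove 13 from slot 1.
slot 1's domain is down to {10}, so slot 1 = 10.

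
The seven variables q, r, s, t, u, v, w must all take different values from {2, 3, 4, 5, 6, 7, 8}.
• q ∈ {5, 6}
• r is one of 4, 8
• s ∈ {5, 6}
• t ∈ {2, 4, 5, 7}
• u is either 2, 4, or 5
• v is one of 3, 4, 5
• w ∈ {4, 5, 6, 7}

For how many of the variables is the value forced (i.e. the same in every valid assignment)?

The 7 variables together cover exactly {2, 3, 4, 5, 6, 7, 8} — 7 values for 7 variables — and 3 appears only in v's list, so v = 3.
Among the 6 still-open variables, 8 fits only r (and all 6 values in {2, 4, 5, 6, 7, 8} must be used), so r = 8.
The 2 variables q and s are confined to {5, 6}, which locks those values in; drop them from t, u, w.
Determined: r=8, v=3. The other variables each still have more than one consistent value. That makes 2.

2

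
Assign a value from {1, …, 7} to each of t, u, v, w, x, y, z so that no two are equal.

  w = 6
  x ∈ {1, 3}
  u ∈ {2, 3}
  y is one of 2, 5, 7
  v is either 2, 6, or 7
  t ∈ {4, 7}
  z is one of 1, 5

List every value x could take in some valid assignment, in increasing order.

w must be 6 (only option left). Strike 6 from v.
Among the 6 still-open variables, 4 fits only t (and all 6 values in {1, 2, 3, 4, 5, 7} must be used), so t = 4.
No further eliminations apply; x can still be any of 1, 3.

1, 3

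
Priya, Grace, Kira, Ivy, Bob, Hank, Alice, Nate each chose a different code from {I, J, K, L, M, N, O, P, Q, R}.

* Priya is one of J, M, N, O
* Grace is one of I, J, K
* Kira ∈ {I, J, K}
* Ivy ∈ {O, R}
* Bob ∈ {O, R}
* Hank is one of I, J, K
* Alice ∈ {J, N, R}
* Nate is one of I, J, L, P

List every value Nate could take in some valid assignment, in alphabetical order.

Ivy and Bob between them cover only {O, R} — a naked pair. Remove those values from Priya, Alice.
Grace, Kira, Hank share exactly the 3 values {I, J, K}; by pigeonhole those values go to them, so strike I, J, K from Priya, Alice, Nate.
Alice must be N (only option left). Remove N from Priya.
Priya's domain is down to {M}, so Priya = M.
No further eliminations apply; Nate can still be any of L, P.

L, P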